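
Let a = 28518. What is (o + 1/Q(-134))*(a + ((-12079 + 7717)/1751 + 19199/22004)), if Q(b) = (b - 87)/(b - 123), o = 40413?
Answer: 4906570713751580845/4257454942 ≈ 1.1525e+9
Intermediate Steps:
Q(b) = (-87 + b)/(-123 + b)
(o + 1/Q(-134))*(a + ((-12079 + 7717)/1751 + 19199/22004)) = (40413 + 1/((-87 - 134)/(-123 - 134)))*(28518 + ((-12079 + 7717)/1751 + 19199/22004)) = (40413 + 1/(-221/(-257)))*(28518 + (-4362*1/1751 + 19199*(1/22004))) = (40413 + 1/(-1/257*(-221)))*(28518 + (-4362/1751 + 19199/22004)) = (40413 + 1/(221/257))*(28518 - 62363999/38529004) = (40413 + 257/221)*(1098707772073/38529004) = (8931530/221)*(1098707772073/38529004) = 4906570713751580845/4257454942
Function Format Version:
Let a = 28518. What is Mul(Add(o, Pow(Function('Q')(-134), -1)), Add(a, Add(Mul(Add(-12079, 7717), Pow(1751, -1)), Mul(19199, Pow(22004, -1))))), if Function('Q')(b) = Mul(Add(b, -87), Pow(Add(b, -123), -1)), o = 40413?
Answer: Rational(4906570713751580845, 4257454942) ≈ 1.1525e+9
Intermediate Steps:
Function('Q')(b) = Mul(Pow(Add(-123, b), -1), Add(-87, b)) (Function('Q')(b) = Mul(Add(-87, b), Pow(Add(-123, b), -1)) = Mul(Pow(Add(-123, b), -1), Add(-87, b)))
Mul(Add(o, Pow(Function('Q')(-134), -1)), Add(a, Add(Mul(Add(-12079, 7717), Pow(1751, -1)), Mul(19199, Pow(22004, -1))))) = Mul(Add(40413, Pow(Mul(Pow(Add(-123, -134), -1), Add(-87, -134)), -1)), Add(28518, Add(Mul(Add(-12079, 7717), Pow(1751, -1)), Mul(19199, Pow(22004, -1))))) = Mul(Add(40413, Pow(Mul(Pow(-257, -1), -221), -1)), Add(28518, Add(Mul(-4362, Rational(1, 1751)), Mul(19199, Rational(1, 22004))))) = Mul(Add(40413, Pow(Mul(Rational(-1, 257), -221), -1)), Add(28518, Add(Rational(-4362, 1751), Rational(19199, 22004)))) = Mul(Add(40413, Pow(Rational(221, 257), -1)), Add(28518, Rational(-62363999, 38529004))) = Mul(Add(40413, Rational(257, 221)), Rational(1098707772073, 38529004)) = Mul(Rational(8931530, 221), Rational(1098707772073, 38529004)) = Rational(4906570713751580845, 4257454942)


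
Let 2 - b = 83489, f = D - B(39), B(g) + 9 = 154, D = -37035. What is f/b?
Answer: 37180/83487 ≈ 0.44534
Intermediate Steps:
B(g) = 145 (B(g) = -9 + 154 = 145)
f = -37180 (f = -37035 - 1*145 = -37035 - 145 = -37180)
b = -83487 (b = 2 - 1*83489 = 2 - 83489 = -83487)
f/b = -37180/(-83487) = -37180*(-1/83487) = 37180/83487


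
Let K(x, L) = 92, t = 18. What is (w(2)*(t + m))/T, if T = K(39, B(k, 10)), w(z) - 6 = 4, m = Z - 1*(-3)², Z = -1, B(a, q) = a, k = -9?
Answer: 20/23 ≈ 0.86957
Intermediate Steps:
m = -10 (m = -1 - 1*(-3)² = -1 - 1*9 = -1 - 9 = -10)
w(z) = 10 (w(z) = 6 + 4 = 10)
T = 92
(w(2)*(t + m))/T = (10*(18 - 10))/92 = (10*8)*(1/92) = 80*(1/92) = 20/23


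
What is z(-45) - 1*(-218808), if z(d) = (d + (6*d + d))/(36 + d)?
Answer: 218848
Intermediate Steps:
z(d) = 8*d/(36 + d) (z(d) = (d + 7*d)/(36 + d) = (8*d)/(36 + d) = 8*d/(36 + d))
z(-45) - 1*(-218808) = 8*(-45)/(36 - 45) - 1*(-218808) = 8*(-45)/(-9) + 218808 = 8*(-45)*(-⅑) + 218808 = 40 + 218808 = 218848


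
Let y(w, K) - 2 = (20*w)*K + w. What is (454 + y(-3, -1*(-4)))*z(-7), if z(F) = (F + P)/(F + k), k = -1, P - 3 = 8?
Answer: -213/2 ≈ -106.50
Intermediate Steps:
P = 11 (P = 3 + 8 = 11)
y(w, K) = 2 + w + 20*K*w (y(w, K) = 2 + ((20*w)*K + w) = 2 + (20*K*w + w) = 2 + (w + 20*K*w) = 2 + w + 20*K*w)
z(F) = (11 + F)/(-1 + F) (z(F) = (F + 11)/(F - 1) = (11 + F)/(-1 + F))
(454 + y(-3, -1*(-4)))*z(-7) = (454 + (2 - 3 + 20*(-1*(-4))*(-3)))*((11 - 7)/(-1 - 7)) = (454 + (2 - 3 + 20*4*(-3)))*(4/(-8)) = (454 + (2 - 3 - 240))*(-⅛*4) = (454 - 241)*(-½) = 213*(-½) = -213/2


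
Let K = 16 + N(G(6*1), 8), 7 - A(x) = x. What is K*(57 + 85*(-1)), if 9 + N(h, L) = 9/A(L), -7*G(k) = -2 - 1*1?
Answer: 56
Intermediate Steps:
G(k) = 3/7 (G(k) = -(-2 - 1*1)/7 = -(-2 - 1)/7 = -⅐*(-3) = 3/7)
A(x) = 7 - x
N(h, L) = -9 + 9/(7 - L)
K = -2 (K = 16 + 9*(6 - 1*8)/(-7 + 8) = 16 + 9*(6 - 8)/1 = 16 + 9*1*(-2) = 16 - 18 = -2)
K*(57 + 85*(-1)) = -2*(57 + 85*(-1)) = -2*(57 - 85) = -2*(-28) = 56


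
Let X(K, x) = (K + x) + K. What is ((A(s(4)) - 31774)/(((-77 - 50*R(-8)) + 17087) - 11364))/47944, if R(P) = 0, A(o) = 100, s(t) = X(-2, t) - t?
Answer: -5279/45115304 ≈ -0.00011701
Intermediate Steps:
X(K, x) = x + 2*K
s(t) = -4 (s(t) = (t + 2*(-2)) - t = (t - 4) - t = (-4 + t) - t = -4)
((A(s(4)) - 31774)/(((-77 - 50*R(-8)) + 17087) - 11364))/47944 = ((100 - 31774)/(((-77 - 50*0) + 17087) - 11364))/47944 = -31674/(((-77 + 0) + 17087) - 11364)*(1/47944) = -31674/((-77 + 17087) - 11364)*(1/47944) = -31674/(17010 - 11364)*(1/47944) = -31674/5646*(1/47944) = -31674*1/5646*(1/47944) = -5279/941*1/47944 = -5279/45115304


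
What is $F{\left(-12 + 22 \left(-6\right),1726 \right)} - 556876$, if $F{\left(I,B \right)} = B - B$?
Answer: $-556876$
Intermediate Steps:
$F{\left(I,B \right)} = 0$
$F{\left(-12 + 22 \left(-6\right),1726 \right)} - 556876 = 0 - 556876 = -556876$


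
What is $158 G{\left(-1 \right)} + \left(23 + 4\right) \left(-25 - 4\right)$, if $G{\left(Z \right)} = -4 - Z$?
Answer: $-1257$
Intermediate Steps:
$158 G{\left(-1 \right)} + \left(23 + 4\right) \left(-25 - 4\right) = 158 \left(-4 - -1\right) + \left(23 + 4\right) \left(-25 - 4\right) = 158 \left(-4 + 1\right) + 27 \left(-29\right) = 158 \left(-3\right) - 783 = -474 - 783 = -1257$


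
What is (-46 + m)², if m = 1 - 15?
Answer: 3600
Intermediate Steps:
m = -14
(-46 + m)² = (-46 - 14)² = (-60)² = 3600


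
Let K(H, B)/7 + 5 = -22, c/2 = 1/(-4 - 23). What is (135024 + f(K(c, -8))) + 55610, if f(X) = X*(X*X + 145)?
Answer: -6588040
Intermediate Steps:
c = -2/27 (c = 2/(-4 - 23) = 2/(-27) = 2*(-1/27) = -2/27 ≈ -0.074074)
K(H, B) = -189 (K(H, B) = -35 + 7*(-22) = -35 - 154 = -189)
f(X) = X*(145 + X**2) (f(X) = X*(X**2 + 145) = X*(145 + X**2))
(135024 + f(K(c, -8))) + 55610 = (135024 - 189*(145 + (-189)**2)) + 55610 = (135024 - 189*(145 + 35721)) + 55610 = (135024 - 189*35866) + 55610 = (135024 - 6778674) + 55610 = -6643650 + 55610 = -6588040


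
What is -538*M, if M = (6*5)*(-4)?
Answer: 64560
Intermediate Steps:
M = -120 (M = 30*(-4) = -120)
-538*M = -538*(-120) = 64560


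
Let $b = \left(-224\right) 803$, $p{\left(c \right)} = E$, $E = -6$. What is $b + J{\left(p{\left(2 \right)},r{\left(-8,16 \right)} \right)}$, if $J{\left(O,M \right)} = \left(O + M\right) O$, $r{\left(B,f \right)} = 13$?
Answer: $-179914$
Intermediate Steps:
$p{\left(c \right)} = -6$
$J{\left(O,M \right)} = O \left(M + O\right)$ ($J{\left(O,M \right)} = \left(M + O\right) O = O \left(M + O\right)$)
$b = -179872$
$b + J{\left(p{\left(2 \right)},r{\left(-8,16 \right)} \right)} = -179872 - 6 \left(13 - 6\right) = -179872 - 42 = -179914$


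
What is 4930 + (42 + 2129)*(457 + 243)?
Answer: 1524630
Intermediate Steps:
4930 + (42 + 2129)*(457 + 243) = 4930 + 2171*700 = 4930 + 1519700 = 1524630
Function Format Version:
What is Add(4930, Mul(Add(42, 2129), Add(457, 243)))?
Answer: 1524630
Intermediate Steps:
Add(4930, Mul(Add(42, 2129), Add(457, 243))) = Add(4930, Mul(2171, 700)) = Add(4930, 1519700) = 1524630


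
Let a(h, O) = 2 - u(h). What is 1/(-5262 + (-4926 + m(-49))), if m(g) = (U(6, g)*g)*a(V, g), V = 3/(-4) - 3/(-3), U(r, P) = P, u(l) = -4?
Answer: 1/4218 ≈ 0.00023708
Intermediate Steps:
V = 1/4 (V = 3*(-1/4) - 3*(-1/3) = -3/4 + 1 = 1/4 ≈ 0.25000)
a(h, O) = 6 (a(h, O) = 2 - 1*(-4) = 2 + 4 = 6)
m(g) = 6*g**2 (m(g) = (g*g)*6 = g**2*6 = 6*g**2)
1/(-5262 + (-4926 + m(-49))) = 1/(-5262 + (-4926 + 6*(-49)**2)) = 1/(-5262 + (-4926 + 6*2401)) = 1/(-5262 + (-4926 + 14406)) = 1/(-5262 + 9480) = 1/4218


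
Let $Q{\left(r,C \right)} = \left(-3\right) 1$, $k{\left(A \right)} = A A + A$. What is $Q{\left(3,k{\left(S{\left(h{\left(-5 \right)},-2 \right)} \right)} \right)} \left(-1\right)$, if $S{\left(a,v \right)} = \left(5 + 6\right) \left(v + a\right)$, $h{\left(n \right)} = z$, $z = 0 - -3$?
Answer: $3$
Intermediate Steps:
$z = 3$ ($z = 0 + 3 = 3$)
$h{\left(n \right)} = 3$
$S{\left(a,v \right)} = 11 a + 11 v$ ($S{\left(a,v \right)} = 11 \left(a + v\right) = 11 a + 11 v$)
$k{\left(A \right)} = A + A^{2}$ ($k{\left(A \right)} = A^{2} + A = A + A^{2}$)
$Q{\left(r,C \right)} = -3$
$Q{\left(3,k{\left(S{\left(h{\left(-5 \right)},-2 \right)} \right)} \right)} \left(-1\right) = \left(-3\right) \left(-1\right) = 3$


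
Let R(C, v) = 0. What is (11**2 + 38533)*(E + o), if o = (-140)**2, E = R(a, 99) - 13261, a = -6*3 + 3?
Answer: 245027706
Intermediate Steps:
a = -15 (a = -18 + 3 = -15)
E = -13261 (E = 0 - 13261 = -13261)
o = 19600
(11**2 + 38533)*(E + o) = (11**2 + 38533)*(-13261 + 19600) = (121 + 38533)*6339 = 38654*6339 = 245027706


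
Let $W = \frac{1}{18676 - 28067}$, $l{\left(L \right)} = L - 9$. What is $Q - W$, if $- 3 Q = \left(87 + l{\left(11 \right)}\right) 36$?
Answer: $- \frac{10029587}{9391} \approx -1068.0$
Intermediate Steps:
$l{\left(L \right)} = -9 + L$
$Q = -1068$ ($Q = - \frac{\left(87 + \left(-9 + 11\right)\right) 36}{3} = - \frac{\left(87 + 2\right) 36}{3} = - \frac{89 \cdot 36}{3} = \left(- \frac{1}{3}\right) 3204 = -1068$)
$W = - \frac{1}{9391}$ ($W = \frac{1}{-9391} = - \frac{1}{9391} \approx -0.00010648$)
$Q - W = -1068 - - \frac{1}{9391} = -1068 + \frac{1}{9391} = - \frac{10029587}{9391}$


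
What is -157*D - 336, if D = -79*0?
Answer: -336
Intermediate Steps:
D = 0
-157*D - 336 = -157*0 - 336 = 0 - 336 = -336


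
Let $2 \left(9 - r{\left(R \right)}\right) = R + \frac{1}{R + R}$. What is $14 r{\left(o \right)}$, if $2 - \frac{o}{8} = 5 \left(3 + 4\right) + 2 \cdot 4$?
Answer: $\frac{1588839}{656} \approx 2422.0$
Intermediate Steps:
$o = -328$ ($o = 16 - 8 \left(5 \left(3 + 4\right) + 2 \cdot 4\right) = 16 - 8 \left(5 \cdot 7 + 8\right) = 16 - 8 \left(35 + 8\right) = 16 - 344 = -328$)
$r{\left(R \right)} = 9 - \frac{R}{2} - \frac{1}{4 R}$ ($r{\left(R \right)} = 9 - \frac{R + \frac{1}{R + R}}{2} = 9 - \frac{R + \frac{1}{2 R}}{2} = 9 - \left(\frac{R}{2} + \frac{1}{4 R}\right) = 9 - \frac{R}{2} - \frac{1}{4 R}$)
$14 r{\left(o \right)} = 14 \left(9 - -164 - \frac{1}{4 \left(-328\right)}\right) = 14 \left(9 + 164 - - \frac{1}{1312}\right) = 14 \left(9 + 164 + \frac{1}{1312}\right) = 14 \cdot \frac{226977}{1312} = \frac{1588839}{656}$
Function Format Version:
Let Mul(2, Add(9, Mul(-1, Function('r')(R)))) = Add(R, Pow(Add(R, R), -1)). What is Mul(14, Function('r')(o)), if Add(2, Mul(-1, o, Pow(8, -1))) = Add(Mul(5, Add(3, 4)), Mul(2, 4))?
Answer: Rational(1588839, 656) ≈ 2422.0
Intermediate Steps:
o = -328 (o = Add(16, Mul(-8, Add(Mul(5, Add(3, 4)), Mul(2, 4)))) = Add(16, Mul(-8, Add(Mul(5, 7), 8))) = Add(16, Mul(-8, Add(35, 8))) = Add(16, Mul(-8, 43)) = Add(16, -344) = -328)
Function('r')(R) = Add(9, Mul(Rational(-1, 2), R), Mul(Rational(-1, 4), Pow(R, -1))) (Function('r')(R) = Add(9, Mul(Rational(-1, 2), Add(R, Pow(Add(R, R), -1)))) = Add(9, Mul(Rational(-1, 2), Add(R, Pow(Mul(2, R), -1)))) = Add(9, Mul(Rational(-1, 2), Add(R, Mul(Rational(1, 2), Pow(R, -1))))) = Add(9, Add(Mul(Rational(-1, 2), R), Mul(Rational(-1, 4), Pow(R, -1)))) = Add(9, Mul(Rational(-1, 2), R), Mul(Rational(-1, 4), Pow(R, -1))))
Mul(14, Function('r')(o)) = Mul(14, Add(9, Mul(Rational(-1, 2), -328), Mul(Rational(-1, 4), Pow(-328, -1)))) = Mul(14, Add(9, 164, Mul(Rational(-1, 4), Rational(-1, 328)))) = Mul(14, Add(9, 164, Rational(1, 1312))) = Mul(14, Rational(226977, 1312)) = Rational(1588839, 656)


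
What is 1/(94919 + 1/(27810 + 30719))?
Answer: 58529/5555514152 ≈ 1.0535e-5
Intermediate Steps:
1/(94919 + 1/(27810 + 30719)) = 1/(94919 + 1/58529) = 1/(5555514152/58529) = 58529/5555514152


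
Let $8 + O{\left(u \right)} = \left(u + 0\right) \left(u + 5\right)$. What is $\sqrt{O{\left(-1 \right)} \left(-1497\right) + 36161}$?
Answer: $5 \sqrt{2165} \approx 232.65$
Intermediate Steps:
$O{\left(u \right)} = -8 + u \left(5 + u\right)$ ($O{\left(u \right)} = -8 + \left(u + 0\right) \left(u + 5\right) = -8 + u \left(5 + u\right)$)
$\sqrt{O{\left(-1 \right)} \left(-1497\right) + 36161} = \sqrt{\left(-8 + \left(-1\right)^{2} + 5 \left(-1\right)\right) \left(-1497\right) + 36161} = \sqrt{\left(-8 + 1 - 5\right) \left(-1497\right) + 36161} = \sqrt{\left(-12\right) \left(-1497\right) + 36161} = \sqrt{17964 + 36161} = \sqrt{54125} = 5 \sqrt{2165}$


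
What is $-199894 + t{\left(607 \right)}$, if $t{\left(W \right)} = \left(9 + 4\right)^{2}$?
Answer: $-199725$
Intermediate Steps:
$t{\left(W \right)} = 169$ ($t{\left(W \right)} = 13^{2} = 169$)
$-199894 + t{\left(607 \right)} = -199894 + 169 = -199725$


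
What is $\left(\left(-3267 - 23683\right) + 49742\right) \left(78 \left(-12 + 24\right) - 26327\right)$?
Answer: $-578711672$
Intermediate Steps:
$\left(\left(-3267 - 23683\right) + 49742\right) \left(78 \left(-12 + 24\right) - 26327\right) = \left(-26950 + 49742\right) \left(78 \cdot 12 - 26327\right) = 22792 \left(936 - 26327\right) = 22792 \left(-25391\right) = -578711672$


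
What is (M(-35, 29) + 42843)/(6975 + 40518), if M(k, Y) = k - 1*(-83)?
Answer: 14297/15831 ≈ 0.90310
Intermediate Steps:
M(k, Y) = 83 + k (M(k, Y) = k + 83 = 83 + k)
(M(-35, 29) + 42843)/(6975 + 40518) = ((83 - 35) + 42843)/(6975 + 40518) = (48 + 42843)/47493 = 42891*(1/47493) = 14297/15831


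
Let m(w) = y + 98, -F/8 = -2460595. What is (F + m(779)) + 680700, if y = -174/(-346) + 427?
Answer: 3523315492/173 ≈ 2.0366e+7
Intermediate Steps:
F = 19684760 (F = -8*(-2460595) = 19684760)
y = 73958/173 (y = -174*(-1/346) + 427 = 87/173 + 427 = 73958/173 ≈ 427.50)
m(w) = 90912/173 (m(w) = 73958/173 + 98 = 90912/173)
(F + m(779)) + 680700 = (19684760 + 90912/173) + 680700 = 3405554392/173 + 680700 = 3523315492/173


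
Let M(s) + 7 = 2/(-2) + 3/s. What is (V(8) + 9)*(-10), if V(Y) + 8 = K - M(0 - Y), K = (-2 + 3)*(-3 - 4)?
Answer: -95/4 ≈ -23.750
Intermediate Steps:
K = -7 (K = 1*(-7) = -7)
M(s) = -8 + 3/s (M(s) = -7 + (2/(-2) + 3/s) = -7 + (2*(-½) + 3/s) = -7 + (-1 + 3/s) = -8 + 3/s)
V(Y) = -7 + 3/Y (V(Y) = -8 + (-7 - (-8 + 3/(0 - Y))) = -8 + (-7 - (-8 + 3/((-Y)))) = -8 + (-7 - (-8 + 3*(-1/Y))) = -8 + (-7 - (-8 - 3/Y)) = -8 + (-7 + (8 + 3/Y)) = -8 + (1 + 3/Y) = -7 + 3/Y)
(V(8) + 9)*(-10) = ((-7 + 3/8) + 9)*(-10) = (-53/8 + 9)*(-10) = (19/8)*(-10) = -95/4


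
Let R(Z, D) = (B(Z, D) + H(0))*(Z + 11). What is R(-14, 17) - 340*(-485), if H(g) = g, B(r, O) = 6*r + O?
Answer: 165101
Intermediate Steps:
B(r, O) = O + 6*r
R(Z, D) = (11 + Z)*(D + 6*Z) (R(Z, D) = ((D + 6*Z) + 0)*(Z + 11) = (D + 6*Z)*(11 + Z) = (11 + Z)*(D + 6*Z))
R(-14, 17) - 340*(-485) = (11*17 + 66*(-14) - 14*(17 + 6*(-14))) - 340*(-485) = (187 - 924 - 14*(17 - 84)) + 164900 = (187 - 924 - 14*(-67)) + 164900 = (187 - 924 + 938) + 164900 = 201 + 164900 = 165101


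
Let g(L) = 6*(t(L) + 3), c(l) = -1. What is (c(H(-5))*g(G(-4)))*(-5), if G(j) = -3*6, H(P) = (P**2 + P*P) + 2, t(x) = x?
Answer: -450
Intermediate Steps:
H(P) = 2 + 2*P**2 (H(P) = (P**2 + P**2) + 2 = 2*P**2 + 2 = 2 + 2*P**2)
G(j) = -18
g(L) = 18 + 6*L (g(L) = 6*(L + 3) = 6*(3 + L) = 18 + 6*L)
(c(H(-5))*g(G(-4)))*(-5) = -(18 + 6*(-18))*(-5) = -(18 - 108)*(-5) = -1*(-90)*(-5) = 90*(-5) = -450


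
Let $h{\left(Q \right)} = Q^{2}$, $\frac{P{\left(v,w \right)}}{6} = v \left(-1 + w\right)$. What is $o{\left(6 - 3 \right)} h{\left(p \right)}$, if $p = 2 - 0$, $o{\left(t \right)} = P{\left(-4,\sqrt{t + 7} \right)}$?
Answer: $96 - 96 \sqrt{10} \approx -207.58$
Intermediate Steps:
$P{\left(v,w \right)} = 6 v \left(-1 + w\right)$
$o{\left(t \right)} = 24 - 24 \sqrt{7 + t}$ ($o{\left(t \right)} = 6 \left(-4\right) \left(-1 + \sqrt{t + 7}\right) = 6 \left(-4\right) \left(-1 + \sqrt{7 + t}\right) = 24 - 24 \sqrt{7 + t}$)
$p = 2$ ($p = 2 + 0 = 2$)
$o{\left(6 - 3 \right)} h{\left(p \right)} = \left(24 - 24 \sqrt{7 + \left(6 - 3\right)}\right) 2^{2} = \left(24 - 24 \sqrt{7 + \left(6 - 3\right)}\right) 4 = \left(24 - 24 \sqrt{7 + 3}\right) 4 = \left(24 - 24 \sqrt{10}\right) 4 = 96 - 96 \sqrt{10}$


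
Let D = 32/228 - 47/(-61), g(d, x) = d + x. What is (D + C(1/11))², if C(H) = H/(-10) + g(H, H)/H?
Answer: 1231729287889/146283300900 ≈ 8.4202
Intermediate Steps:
C(H) = 2 - H/10 (C(H) = H/(-10) + (H + H)/H = H*(-⅒) + (2*H)/H = -H/10 + 2 = 2 - H/10)
D = 3167/3477 (D = 32*(1/228) - 47*(-1/61) = 8/57 + 47/61 = 3167/3477 ≈ 0.91084)
(D + C(1/11))² = (3167/3477 + (2 - ⅒/11))² = (3167/3477 + (2 - ⅒*1/11))² = (3167/3477 + (2 - 1/110))² = (3167/3477 + 219/110)² = (1109833/382470)² = 1231729287889/146283300900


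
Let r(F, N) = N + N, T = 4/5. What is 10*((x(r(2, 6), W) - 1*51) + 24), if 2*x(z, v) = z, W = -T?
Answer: -210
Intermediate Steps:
T = ⅘ (T = 4*(⅕) = ⅘ ≈ 0.80000)
r(F, N) = 2*N
W = -⅘ (W = -1*⅘ = -⅘ ≈ -0.80000)
x(z, v) = z/2
10*((x(r(2, 6), W) - 1*51) + 24) = 10*(((2*6)/2 - 1*51) + 24) = 10*(((½)*12 - 51) + 24) = 10*((6 - 51) + 24) = 10*(-45 + 24) = 10*(-21) = -210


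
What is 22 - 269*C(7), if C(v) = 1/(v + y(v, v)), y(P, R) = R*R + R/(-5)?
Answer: 4661/273 ≈ 17.073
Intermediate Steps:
y(P, R) = R² - R/5 (y(P, R) = R² + R*(-⅕) = R² - R/5)
C(v) = 1/(v + v*(-⅕ + v))
22 - 269*C(7) = 22 - 1345/(7*(4 + 5*7)) = 22 - 1345/(7*(4 + 35)) = 22 - 1345/(7*39) = 22 - 269*5/273 = 22 - 1345/273 = 4661/273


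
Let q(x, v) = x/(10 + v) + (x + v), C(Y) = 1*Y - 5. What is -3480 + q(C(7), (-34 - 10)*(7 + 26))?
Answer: -3554531/721 ≈ -4930.0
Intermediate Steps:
C(Y) = -5 + Y (C(Y) = Y - 5 = -5 + Y)
q(x, v) = v + x + x/(10 + v) (q(x, v) = x/(10 + v) + (v + x) = v + x + x/(10 + v))
-3480 + q(C(7), (-34 - 10)*(7 + 26)) = -3480 + (((-34 - 10)*(7 + 26))² + 10*((-34 - 10)*(7 + 26)) + 11*(-5 + 7) + ((-34 - 10)*(7 + 26))*(-5 + 7))/(10 + (-34 - 10)*(7 + 26)) = -3480 + ((-44*33)² + 10*(-44*33) + 11*2 - 44*33*2)/(10 - 44*33) = -3480 + ((-1452)² + 10*(-1452) + 22 - 1452*2)/(10 - 1452) = -3480 + (2108304 - 14520 + 22 - 2904)/(-1442) = -3480 - 1/1442*2090902 = -3480 - 1045451/721 = -3554531/721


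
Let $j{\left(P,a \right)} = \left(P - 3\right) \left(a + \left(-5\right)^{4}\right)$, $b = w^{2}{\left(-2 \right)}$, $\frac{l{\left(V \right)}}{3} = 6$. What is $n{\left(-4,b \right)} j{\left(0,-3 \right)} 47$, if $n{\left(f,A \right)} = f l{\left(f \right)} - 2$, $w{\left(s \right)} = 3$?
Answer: $6489948$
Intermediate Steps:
$l{\left(V \right)} = 18$ ($l{\left(V \right)} = 3 \cdot 6 = 18$)
$b = 9$ ($b = 3^{2} = 9$)
$j{\left(P,a \right)} = \left(-3 + P\right) \left(625 + a\right)$ ($j{\left(P,a \right)} = \left(-3 + P\right) \left(a + 625\right) = \left(-3 + P\right) \left(625 + a\right)$)
$n{\left(f,A \right)} = -2 + 18 f$ ($n{\left(f,A \right)} = f 18 - 2 = 18 f - 2 = -2 + 18 f$)
$n{\left(-4,b \right)} j{\left(0,-3 \right)} 47 = \left(-2 + 18 \left(-4\right)\right) \left(-1875 - -9 + 625 \cdot 0 + 0 \left(-3\right)\right) 47 = \left(-2 - 72\right) \left(-1875 + 9 + 0 + 0\right) 47 = \left(-74\right) \left(-1866\right) 47 = 138084 \cdot 47 = 6489948$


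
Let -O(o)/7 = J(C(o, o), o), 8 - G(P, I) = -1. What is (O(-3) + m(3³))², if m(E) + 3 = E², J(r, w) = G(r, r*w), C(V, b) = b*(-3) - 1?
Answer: 439569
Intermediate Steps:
G(P, I) = 9 (G(P, I) = 8 - 1*(-1) = 8 + 1 = 9)
C(V, b) = -1 - 3*b (C(V, b) = -3*b - 1 = -1 - 3*b)
J(r, w) = 9
O(o) = -63 (O(o) = -7*9 = -63)
m(E) = -3 + E²
(O(-3) + m(3³))² = (-63 + (-3 + (3³)²))² = (-63 + (-3 + 27²))² = (-63 + (-3 + 729))² = (-63 + 726)² = 663² = 439569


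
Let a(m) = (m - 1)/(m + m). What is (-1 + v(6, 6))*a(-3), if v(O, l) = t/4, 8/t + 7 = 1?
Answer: -8/9 ≈ -0.88889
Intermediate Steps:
t = -4/3 (t = 8/(-7 + 1) = 8/(-6) = 8*(-⅙) = -4/3 ≈ -1.3333)
a(m) = (-1 + m)/(2*m) (a(m) = (-1 + m)/((2*m)) = (-1 + m)*(1/(2*m)) = (-1 + m)/(2*m))
v(O, l) = -⅓ (v(O, l) = -4/3/4 = -4/3*¼ = -⅓)
(-1 + v(6, 6))*a(-3) = (-1 - ⅓)*((½)*(-1 - 3)/(-3)) = -2*(-1)*(-4)/(3*3) = -4/3*⅔ = -8/9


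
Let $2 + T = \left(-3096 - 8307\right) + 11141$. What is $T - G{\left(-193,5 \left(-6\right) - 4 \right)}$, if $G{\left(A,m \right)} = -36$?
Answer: $-228$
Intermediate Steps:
$T = -264$ ($T = -2 + \left(\left(-3096 - 8307\right) + 11141\right) = -2 + \left(-11403 + 11141\right) = -2 - 262 = -264$)
$T - G{\left(-193,5 \left(-6\right) - 4 \right)} = -264 - -36 = -264 + 36 = -228$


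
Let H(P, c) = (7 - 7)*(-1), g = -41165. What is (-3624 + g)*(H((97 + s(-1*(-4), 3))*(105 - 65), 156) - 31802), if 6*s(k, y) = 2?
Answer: 1424379778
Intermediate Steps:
s(k, y) = 1/3 (s(k, y) = (1/6)*2 = 1/3)
H(P, c) = 0 (H(P, c) = 0*(-1) = 0)
(-3624 + g)*(H((97 + s(-1*(-4), 3))*(105 - 65), 156) - 31802) = (-3624 - 41165)*(0 - 31802) = -44789*(-31802) = 1424379778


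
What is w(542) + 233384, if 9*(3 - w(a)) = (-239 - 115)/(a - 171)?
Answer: 259759849/1113 ≈ 2.3339e+5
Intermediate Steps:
w(a) = 3 + 118/(3*(-171 + a)) (w(a) = 3 - (-239 - 115)/(9*(a - 171)) = 3 - (-118)/(3*(-171 + a)) = 3 + 118/(3*(-171 + a)))
w(542) + 233384 = (-1421 + 9*542)/(3*(-171 + 542)) + 233384 = (⅓)*(-1421 + 4878)/371 + 233384 = (⅓)*(1/371)*3457 + 233384 = 3457/1113 + 233384 = 259759849/1113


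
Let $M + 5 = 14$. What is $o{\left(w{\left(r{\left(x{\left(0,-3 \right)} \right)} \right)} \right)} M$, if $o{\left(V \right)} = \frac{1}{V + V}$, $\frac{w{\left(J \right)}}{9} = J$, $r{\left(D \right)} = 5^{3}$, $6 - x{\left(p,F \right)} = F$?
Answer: $\frac{1}{250} \approx 0.004$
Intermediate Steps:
$x{\left(p,F \right)} = 6 - F$
$r{\left(D \right)} = 125$
$w{\left(J \right)} = 9 J$
$o{\left(V \right)} = \frac{1}{2 V}$
$M = 9$ ($M = -5 + 14 = 9$)
$o{\left(w{\left(r{\left(x{\left(0,-3 \right)} \right)} \right)} \right)} M = \frac{1}{2 \cdot 9 \cdot 125} \cdot 9 = \frac{1}{2 \cdot 1125} \cdot 9 = \frac{1}{2} \cdot \frac{1}{1125} \cdot 9 = \frac{1}{2250} \cdot 9 = \frac{1}{250}$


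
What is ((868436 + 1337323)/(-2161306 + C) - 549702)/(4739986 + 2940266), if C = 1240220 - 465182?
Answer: -254012165965/3548962526512 ≈ -0.071574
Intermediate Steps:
C = 775038
((868436 + 1337323)/(-2161306 + C) - 549702)/(4739986 + 2940266) = ((868436 + 1337323)/(-2161306 + 775038) - 549702)/(4739986 + 2940266) = (2205759/(-1386268) - 549702)/7680252 = (2205759*(-1/1386268) - 549702)*(1/7680252) = (-2205759/1386268 - 549702)*(1/7680252) = -762036497895/1386268*1/7680252 = -254012165965/3548962526512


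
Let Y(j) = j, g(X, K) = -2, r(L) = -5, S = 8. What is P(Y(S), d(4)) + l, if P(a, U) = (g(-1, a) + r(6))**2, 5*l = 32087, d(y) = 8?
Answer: 32332/5 ≈ 6466.4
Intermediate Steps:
l = 32087/5 (l = (1/5)*32087 = 32087/5 ≈ 6417.4)
P(a, U) = 49 (P(a, U) = (-2 - 5)**2 = (-7)**2 = 49)
P(Y(S), d(4)) + l = 49 + 32087/5 = 32332/5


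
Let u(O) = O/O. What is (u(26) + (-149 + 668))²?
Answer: 270400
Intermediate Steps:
u(O) = 1
(u(26) + (-149 + 668))² = (1 + (-149 + 668))² = (1 + 519)² = 520² = 270400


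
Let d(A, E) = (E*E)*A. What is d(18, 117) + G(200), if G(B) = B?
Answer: 246602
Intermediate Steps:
d(A, E) = A*E**2 (d(A, E) = E**2*A = A*E**2)
d(18, 117) + G(200) = 18*117**2 + 200 = 18*13689 + 200 = 246402 + 200 = 246602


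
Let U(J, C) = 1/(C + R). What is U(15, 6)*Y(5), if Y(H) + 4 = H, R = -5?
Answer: 1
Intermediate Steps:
Y(H) = -4 + H
U(J, C) = 1/(-5 + C) (U(J, C) = 1/(C - 5) = 1/(-5 + C))
U(15, 6)*Y(5) = (-4 + 5)/(-5 + 6) = 1/1 = 1*1 = 1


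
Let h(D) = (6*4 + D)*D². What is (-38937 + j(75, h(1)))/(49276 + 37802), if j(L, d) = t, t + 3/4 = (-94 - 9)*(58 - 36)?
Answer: -164815/348312 ≈ -0.47318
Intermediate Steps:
t = -9067/4 (t = -¾ + (-94 - 9)*(58 - 36) = -¾ - 103*22 = -¾ - 2266 = -9067/4 ≈ -2266.8)
h(D) = D²*(24 + D) (h(D) = (24 + D)*D² = D²*(24 + D))
j(L, d) = -9067/4
(-38937 + j(75, h(1)))/(49276 + 37802) = (-38937 - 9067/4)/(49276 + 37802) = -164815/4/87078 = -164815/4*1/87078 = -164815/348312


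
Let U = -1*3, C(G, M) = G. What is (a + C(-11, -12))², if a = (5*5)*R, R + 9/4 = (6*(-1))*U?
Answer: 2343961/16 ≈ 1.4650e+5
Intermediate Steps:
U = -3
R = 63/4 (R = -9/4 + (6*(-1))*(-3) = -9/4 - 6*(-3) = -9/4 + 18 = 63/4 ≈ 15.750)
a = 1575/4 (a = (5*5)*(63/4) = 25*(63/4) = 1575/4 ≈ 393.75)
(a + C(-11, -12))² = (1575/4 - 11)² = (1531/4)² = 2343961/16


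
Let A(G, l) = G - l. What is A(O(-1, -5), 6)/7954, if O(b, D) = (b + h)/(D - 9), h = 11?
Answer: -47/55678 ≈ -0.00084414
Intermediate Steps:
O(b, D) = (11 + b)/(-9 + D) (O(b, D) = (b + 11)/(D - 9) = (11 + b)/(-9 + D))
A(O(-1, -5), 6)/7954 = ((11 - 1)/(-9 - 5) - 1*6)/7954 = (10/(-14) - 6)*(1/7954) = (-1/14*10 - 6)*(1/7954) = (-5/7 - 6)*(1/7954) = -47/7*1/7954 = -47/55678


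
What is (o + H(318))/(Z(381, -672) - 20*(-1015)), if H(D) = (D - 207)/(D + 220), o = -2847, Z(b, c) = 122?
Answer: -1531575/10987036 ≈ -0.13940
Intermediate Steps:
H(D) = (-207 + D)/(220 + D)
(o + H(318))/(Z(381, -672) - 20*(-1015)) = (-2847 + (-207 + 318)/(220 + 318))/(122 - 20*(-1015)) = (-2847 + 111/538)/(122 + 20300) = (-2847 + (1/538)*111)/20422 = (-2847 + 111/538)*(1/20422) = -1531575/538*1/20422 = -1531575/10987036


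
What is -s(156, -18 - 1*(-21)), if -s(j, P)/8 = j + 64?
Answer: 1760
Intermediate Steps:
s(j, P) = -512 - 8*j (s(j, P) = -8*(j + 64) = -8*(64 + j) = -512 - 8*j)
-s(156, -18 - 1*(-21)) = -(-512 - 8*156) = -(-512 - 1248) = -1*(-1760) = 1760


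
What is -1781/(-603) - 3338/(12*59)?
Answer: -125311/71154 ≈ -1.7611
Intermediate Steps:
-1781/(-603) - 3338/(12*59) = -1781*(-1/603) - 3338/708 = 1781/603 - 3338*1/708 = 1781/603 - 1669/354 = -125311/71154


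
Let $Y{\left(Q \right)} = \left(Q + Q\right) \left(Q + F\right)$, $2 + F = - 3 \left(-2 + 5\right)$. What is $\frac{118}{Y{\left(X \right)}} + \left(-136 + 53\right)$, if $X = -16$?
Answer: $- \frac{35797}{432} \approx -82.863$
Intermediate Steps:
$F = -11$ ($F = -2 - 3 \left(-2 + 5\right) = -2 - 9 = -11$)
$Y{\left(Q \right)} = 2 Q \left(-11 + Q\right)$ ($Y{\left(Q \right)} = \left(Q + Q\right) \left(Q - 11\right) = 2 Q \left(-11 + Q\right)$)
$\frac{118}{Y{\left(X \right)}} + \left(-136 + 53\right) = \frac{118}{2 \left(-16\right) \left(-11 - 16\right)} + \left(-136 + 53\right) = \frac{118}{2 \left(-16\right) \left(-27\right)} - 83 = \frac{118}{864} - 83 = 118 \cdot \frac{1}{864} - 83 = \frac{59}{432} - 83 = - \frac{35797}{432}$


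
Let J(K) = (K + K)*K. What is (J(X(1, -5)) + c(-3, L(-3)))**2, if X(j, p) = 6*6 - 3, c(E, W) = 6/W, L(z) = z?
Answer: 4734976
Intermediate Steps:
X(j, p) = 33 (X(j, p) = 36 - 3 = 33)
J(K) = 2*K**2 (J(K) = (2*K)*K = 2*K**2)
(J(X(1, -5)) + c(-3, L(-3)))**2 = (2*33**2 + 6/(-3))**2 = (2*1089 + 6*(-1/3))**2 = (2178 - 2)**2 = 2176**2 = 4734976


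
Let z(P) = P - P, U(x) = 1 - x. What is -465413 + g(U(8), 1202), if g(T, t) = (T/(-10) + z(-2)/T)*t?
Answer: -2322858/5 ≈ -4.6457e+5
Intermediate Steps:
z(P) = 0
g(T, t) = -T*t/10 (g(T, t) = (T/(-10) + 0/T)*t = (T*(-1/10) + 0)*t = (-T/10 + 0)*t = (-T/10)*t = -T*t/10)
-465413 + g(U(8), 1202) = -465413 - 1/10*(1 - 1*8)*1202 = -465413 - 1/10*(1 - 8)*1202 = -465413 - 1/10*(-7)*1202 = -465413 + 4207/5 = -2322858/5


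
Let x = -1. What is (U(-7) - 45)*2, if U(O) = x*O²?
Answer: -188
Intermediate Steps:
U(O) = -O²
(U(-7) - 45)*2 = (-1*(-7)² - 45)*2 = (-1*49 - 45)*2 = (-49 - 45)*2 = -94*2 = -188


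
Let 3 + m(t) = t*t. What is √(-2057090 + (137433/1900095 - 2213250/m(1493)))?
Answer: I*√1025037322532103436338515690190/705899859895 ≈ 1434.3*I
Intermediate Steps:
m(t) = -3 + t² (m(t) = -3 + t*t = -3 + t²)
√(-2057090 + (137433/1900095 - 2213250/m(1493))) = √(-2057090 + (137433/1900095 - 2213250/(-3 + 1493²))) = √(-2057090 + (137433*(1/1900095) - 2213250/(-3 + 2229049))) = √(-2057090 + (45811/633365 - 2213250/2229046)) = √(-2057090 + (45811/633365 - 2213250*1/2229046)) = √(-2057090 + (45811/633365 - 1106625/1114523)) = √(-2057090 - 649840129972/705899859895) = √(-1452100192631535522/705899859895) = I*√1025037322532103436338515690190/705899859895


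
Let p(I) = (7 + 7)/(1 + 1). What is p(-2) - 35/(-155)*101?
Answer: 924/31 ≈ 29.806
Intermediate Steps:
p(I) = 7 (p(I) = 14/2 = 14*(½) = 7)
p(-2) - 35/(-155)*101 = 7 - 35/(-155)*101 = 7 - 35*(-1/155)*101 = 7 + (7/31)*101 = 7 + 707/31 = 924/31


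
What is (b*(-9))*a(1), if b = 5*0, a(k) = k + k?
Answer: 0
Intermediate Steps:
a(k) = 2*k
b = 0
(b*(-9))*a(1) = (0*(-9))*(2*1) = 0*2 = 0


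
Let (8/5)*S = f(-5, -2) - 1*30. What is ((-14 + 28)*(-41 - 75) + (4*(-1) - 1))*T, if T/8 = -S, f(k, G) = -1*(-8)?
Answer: -179190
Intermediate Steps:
f(k, G) = 8
S = -55/4 (S = 5*(8 - 1*30)/8 = 5*(8 - 30)/8 = (5/8)*(-22) = -55/4 ≈ -13.750)
T = 110 (T = 8*(-1*(-55/4)) = 8*(55/4) = 110)
((-14 + 28)*(-41 - 75) + (4*(-1) - 1))*T = ((-14 + 28)*(-41 - 75) + (4*(-1) - 1))*110 = (14*(-116) + (-4 - 1))*110 = (-1624 - 5)*110 = -1629*110 = -179190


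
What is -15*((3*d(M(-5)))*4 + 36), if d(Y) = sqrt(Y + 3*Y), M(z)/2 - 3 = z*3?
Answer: -540 - 720*I*sqrt(6) ≈ -540.0 - 1763.6*I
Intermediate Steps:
M(z) = 6 + 6*z (M(z) = 6 + 2*(z*3) = 6 + 2*(3*z) = 6 + 6*z)
d(Y) = 2*sqrt(Y) (d(Y) = sqrt(4*Y) = 2*sqrt(Y))
-15*((3*d(M(-5)))*4 + 36) = -15*((3*(2*sqrt(6 + 6*(-5))))*4 + 36) = -15*((3*(2*sqrt(6 - 30)))*4 + 36) = -15*((3*(2*sqrt(-24)))*4 + 36) = -15*((3*(2*(2*I*sqrt(6))))*4 + 36) = -15*((3*(4*I*sqrt(6)))*4 + 36) = -15*((12*I*sqrt(6))*4 + 36) = -15*(48*I*sqrt(6) + 36) = -15*(36 + 48*I*sqrt(6)) = -540 - 720*I*sqrt(6)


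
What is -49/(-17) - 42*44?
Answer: -31367/17 ≈ -1845.1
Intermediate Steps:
-49/(-17) - 42*44 = -49*(-1/17) - 1848 = 49/17 - 1848 = -31367/17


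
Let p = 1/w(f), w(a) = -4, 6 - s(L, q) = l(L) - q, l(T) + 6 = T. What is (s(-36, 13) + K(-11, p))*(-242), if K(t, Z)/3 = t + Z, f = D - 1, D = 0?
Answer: -13189/2 ≈ -6594.5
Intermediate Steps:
l(T) = -6 + T
s(L, q) = 12 + q - L (s(L, q) = 6 - ((-6 + L) - q) = 6 - (-6 + L - q) = 6 + (6 + q - L) = 12 + q - L)
f = -1 (f = 0 - 1 = -1)
p = -¼ (p = 1/(-4) = -¼ ≈ -0.25000)
K(t, Z) = 3*Z + 3*t (K(t, Z) = 3*(t + Z) = 3*(Z + t) = 3*Z + 3*t)
(s(-36, 13) + K(-11, p))*(-242) = ((12 + 13 - 1*(-36)) + (3*(-¼) + 3*(-11)))*(-242) = ((12 + 13 + 36) + (-¾ - 33))*(-242) = (61 - 135/4)*(-242) = (109/4)*(-242) = -13189/2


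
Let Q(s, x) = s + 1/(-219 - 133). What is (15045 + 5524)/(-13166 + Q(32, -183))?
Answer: -7240288/4623169 ≈ -1.5661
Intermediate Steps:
Q(s, x) = -1/352 + s (Q(s, x) = s + 1/(-352) = s - 1/352 = -1/352 + s)
(15045 + 5524)/(-13166 + Q(32, -183)) = (15045 + 5524)/(-13166 + (-1/352 + 32)) = 20569/(-13166 + 11263/352) = 20569/(-4623169/352) = 20569*(-352/4623169) = -7240288/4623169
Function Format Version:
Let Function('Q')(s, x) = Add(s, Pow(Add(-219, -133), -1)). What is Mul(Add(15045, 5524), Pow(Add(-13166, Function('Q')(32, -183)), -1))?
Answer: Rational(-7240288, 4623169) ≈ -1.5661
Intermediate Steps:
Function('Q')(s, x) = Add(Rational(-1, 352), s) (Function('Q')(s, x) = Add(s, Pow(-352, -1)) = Add(s, Rational(-1, 352)) = Add(Rational(-1, 352), s))
Mul(Add(15045, 5524), Pow(Add(-13166, Function('Q')(32, -183)), -1)) = Mul(Add(15045, 5524), Pow(Add(-13166, Add(Rational(-1, 352), 32)), -1)) = Mul(20569, Pow(Add(-13166, Rational(11263, 352)), -1)) = Mul(20569, Pow(Rational(-4623169, 352), -1)) = Mul(20569, Rational(-352, 4623169)) = Rational(-7240288, 4623169)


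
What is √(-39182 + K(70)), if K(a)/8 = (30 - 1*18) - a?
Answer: I*√39646 ≈ 199.11*I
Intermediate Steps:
K(a) = 96 - 8*a (K(a) = 8*((30 - 1*18) - a) = 8*((30 - 18) - a) = 8*(12 - a) = 96 - 8*a)
√(-39182 + K(70)) = √(-39182 + (96 - 8*70)) = √(-39182 + (96 - 560)) = √(-39182 - 464) = √(-39646) = I*√39646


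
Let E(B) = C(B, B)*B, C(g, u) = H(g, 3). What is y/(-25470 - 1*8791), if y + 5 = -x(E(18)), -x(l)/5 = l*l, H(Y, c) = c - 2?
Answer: -1615/34261 ≈ -0.047138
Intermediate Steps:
H(Y, c) = -2 + c
C(g, u) = 1 (C(g, u) = -2 + 3 = 1)
E(B) = B (E(B) = 1*B = B)
x(l) = -5*l² (x(l) = -5*l*l = -5*l²)
y = 1615 (y = -5 - (-5)*18² = -5 - (-5)*324 = -5 - 1*(-1620) = -5 + 1620 = 1615)
y/(-25470 - 1*8791) = 1615/(-25470 - 1*8791) = 1615/(-25470 - 8791) = 1615/(-34261) = 1615*(-1/34261) = -1615/34261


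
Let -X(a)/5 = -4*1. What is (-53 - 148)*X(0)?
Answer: -4020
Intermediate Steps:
X(a) = 20 (X(a) = -(-20) = -5*(-4) = 20)
(-53 - 148)*X(0) = (-53 - 148)*20 = -201*20 = -4020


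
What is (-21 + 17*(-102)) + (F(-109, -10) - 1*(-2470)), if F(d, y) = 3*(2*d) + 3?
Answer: 64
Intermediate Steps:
F(d, y) = 3 + 6*d (F(d, y) = 6*d + 3 = 3 + 6*d)
(-21 + 17*(-102)) + (F(-109, -10) - 1*(-2470)) = (-21 + 17*(-102)) + ((3 + 6*(-109)) - 1*(-2470)) = (-21 - 1734) + ((3 - 654) + 2470) = -1755 + (-651 + 2470) = -1755 + 1819 = 64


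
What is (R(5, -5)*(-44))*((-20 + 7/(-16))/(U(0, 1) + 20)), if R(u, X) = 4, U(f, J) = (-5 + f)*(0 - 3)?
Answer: 3597/35 ≈ 102.77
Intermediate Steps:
U(f, J) = 15 - 3*f (U(f, J) = (-5 + f)*(-3) = 15 - 3*f)
(R(5, -5)*(-44))*((-20 + 7/(-16))/(U(0, 1) + 20)) = (4*(-44))*((-20 + 7/(-16))/((15 - 3*0) + 20)) = -176*(-20 + 7*(-1/16))/((15 + 0) + 20) = -176*(-20 - 7/16)/(15 + 20) = -(-3597)/35 = -176*(-327/560) = 3597/35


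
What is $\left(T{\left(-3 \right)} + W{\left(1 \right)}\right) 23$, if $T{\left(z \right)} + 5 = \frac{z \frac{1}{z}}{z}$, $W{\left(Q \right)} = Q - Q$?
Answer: $- \frac{368}{3} \approx -122.67$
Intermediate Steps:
$W{\left(Q \right)} = 0$
$T{\left(z \right)} = -5 + \frac{1}{z}$ ($T{\left(z \right)} = -5 + \frac{z \frac{1}{z}}{z} = -5 + 1 \frac{1}{z} = -5 + \frac{1}{z}$)
$\left(T{\left(-3 \right)} + W{\left(1 \right)}\right) 23 = \left(\left(-5 + \frac{1}{-3}\right) + 0\right) 23 = \left(\left(-5 - \frac{1}{3}\right) + 0\right) 23 = \left(- \frac{16}{3} + 0\right) 23 = \left(- \frac{16}{3}\right) 23 = - \frac{368}{3}$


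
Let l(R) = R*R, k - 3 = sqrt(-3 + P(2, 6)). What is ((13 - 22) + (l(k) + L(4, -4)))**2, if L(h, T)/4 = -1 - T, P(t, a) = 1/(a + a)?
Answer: -3239/144 + 109*I*sqrt(105)/6 ≈ -22.493 + 186.15*I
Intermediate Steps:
P(t, a) = 1/(2*a)
k = 3 + I*sqrt(105)/6 (k = 3 + sqrt(-3 + (1/2)/6) = 3 + sqrt(-3 + (1/2)*(1/6)) = 3 + sqrt(-3 + 1/12) = 3 + sqrt(-35/12) = 3 + I*sqrt(105)/6 ≈ 3.0 + 1.7078*I)
L(h, T) = -4 - 4*T (L(h, T) = 4*(-1 - T) = -4 - 4*T)
l(R) = R**2
((13 - 22) + (l(k) + L(4, -4)))**2 = ((13 - 22) + ((3 + I*sqrt(105)/6)**2 + (-4 - 4*(-4))))**2 = (-9 + ((3 + I*sqrt(105)/6)**2 + (-4 + 16)))**2 = (-9 + ((3 + I*sqrt(105)/6)**2 + 12))**2 = (-9 + (12 + (3 + I*sqrt(105)/6)**2))**2 = (3 + (3 + I*sqrt(105)/6)**2)**2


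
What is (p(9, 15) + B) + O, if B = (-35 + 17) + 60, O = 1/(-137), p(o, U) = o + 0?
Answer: 6986/137 ≈ 50.993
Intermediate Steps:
p(o, U) = o
O = -1/137 ≈ -0.0072993
B = 42 (B = -18 + 60 = 42)
(p(9, 15) + B) + O = (9 + 42) - 1/137 = 51 - 1/137 = 6986/137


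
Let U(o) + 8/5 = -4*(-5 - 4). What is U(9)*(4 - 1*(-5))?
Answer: 1548/5 ≈ 309.60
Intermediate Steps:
U(o) = 172/5 (U(o) = -8/5 - 4*(-5 - 4) = -8/5 - 4*(-9) = -8/5 + 36 = 172/5)
U(9)*(4 - 1*(-5)) = 172*(4 - 1*(-5))/5 = 172*(4 + 5)/5 = (172/5)*9 = 1548/5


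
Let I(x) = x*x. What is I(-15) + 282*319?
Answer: 90183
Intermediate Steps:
I(x) = x²
I(-15) + 282*319 = (-15)² + 282*319 = 225 + 89958 = 90183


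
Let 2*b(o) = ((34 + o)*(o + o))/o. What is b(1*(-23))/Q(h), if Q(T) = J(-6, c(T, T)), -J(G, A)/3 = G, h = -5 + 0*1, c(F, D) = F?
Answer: 11/18 ≈ 0.61111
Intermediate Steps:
h = -5 (h = -5 + 0 = -5)
J(G, A) = -3*G
Q(T) = 18 (Q(T) = -3*(-6) = 18)
b(o) = 34 + o (b(o) = (((34 + o)*(o + o))/o)/2 = (((34 + o)*(2*o))/o)/2 = ((2*o*(34 + o))/o)/2 = (68 + 2*o)/2 = 34 + o)
b(1*(-23))/Q(h) = (34 + 1*(-23))/18 = (34 - 23)*(1/18) = 11*(1/18) = 11/18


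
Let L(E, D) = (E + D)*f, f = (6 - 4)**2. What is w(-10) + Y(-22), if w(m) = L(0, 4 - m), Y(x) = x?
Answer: 34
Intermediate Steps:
f = 4 (f = 2**2 = 4)
L(E, D) = 4*D + 4*E (L(E, D) = (E + D)*4 = (D + E)*4 = 4*D + 4*E)
w(m) = 16 - 4*m (w(m) = 4*(4 - m) + 4*0 = (16 - 4*m) + 0 = 16 - 4*m)
w(-10) + Y(-22) = (16 - 4*(-10)) - 22 = (16 + 40) - 22 = 56 - 22 = 34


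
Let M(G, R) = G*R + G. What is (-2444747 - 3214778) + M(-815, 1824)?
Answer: -7146900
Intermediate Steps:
M(G, R) = G + G*R
(-2444747 - 3214778) + M(-815, 1824) = (-2444747 - 3214778) - 815*(1 + 1824) = -5659525 - 815*1825 = -5659525 - 1487375 = -7146900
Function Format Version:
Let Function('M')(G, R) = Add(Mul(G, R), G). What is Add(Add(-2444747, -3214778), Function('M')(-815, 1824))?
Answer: -7146900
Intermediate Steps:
Function('M')(G, R) = Add(G, Mul(G, R))
Add(Add(-2444747, -3214778), Function('M')(-815, 1824)) = Add(Add(-2444747, -3214778), Mul(-815, Add(1, 1824))) = Add(-5659525, Mul(-815, 1825)) = Add(-5659525, -1487375) = -7146900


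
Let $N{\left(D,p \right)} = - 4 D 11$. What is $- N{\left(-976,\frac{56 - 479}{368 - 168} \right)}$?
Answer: $-42944$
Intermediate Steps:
$N{\left(D,p \right)} = - 44 D$
$- N{\left(-976,\frac{56 - 479}{368 - 168} \right)} = - \left(-44\right) \left(-976\right) = \left(-1\right) 42944 = -42944$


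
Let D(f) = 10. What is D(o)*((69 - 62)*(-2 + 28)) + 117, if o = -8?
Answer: 1937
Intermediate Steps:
D(o)*((69 - 62)*(-2 + 28)) + 117 = 10*((69 - 62)*(-2 + 28)) + 117 = 10*(7*26) + 117 = 10*182 + 117 = 1820 + 117 = 1937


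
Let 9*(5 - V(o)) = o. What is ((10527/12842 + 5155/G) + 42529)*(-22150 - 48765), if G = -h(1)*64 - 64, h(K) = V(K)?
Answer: -65667497952918875/21780032 ≈ -3.0150e+9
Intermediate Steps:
V(o) = 5 - o/9
h(K) = 5 - K/9
G = -3392/9 (G = -(5 - ⅑*1)*64 - 64 = -(5 - ⅑)*64 - 64 = -1*44/9*64 - 64 = -44/9*64 - 64 = -2816/9 - 64 = -3392/9 ≈ -376.89)
((10527/12842 + 5155/G) + 42529)*(-22150 - 48765) = ((10527/12842 + 5155/(-3392/9)) + 42529)*(-22150 - 48765) = ((10527*(1/12842) + 5155*(-9/3392)) + 42529)*(-70915) = ((10527/12842 - 46395/3392) + 42529)*(-70915) = (-280048503/21780032 + 42529)*(-70915) = (926002932425/21780032)*(-70915) = -65667497952918875/21780032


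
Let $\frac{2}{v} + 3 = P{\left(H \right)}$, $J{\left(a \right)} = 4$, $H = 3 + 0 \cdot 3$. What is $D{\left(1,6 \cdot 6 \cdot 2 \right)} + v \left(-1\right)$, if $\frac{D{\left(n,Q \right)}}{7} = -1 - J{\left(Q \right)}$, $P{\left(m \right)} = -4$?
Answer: $- \frac{243}{7} \approx -34.714$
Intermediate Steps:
$H = 3$ ($H = 3 + 0 = 3$)
$v = - \frac{2}{7}$ ($v = \frac{2}{-3 - 4} = \frac{2}{-7} = 2 \left(- \frac{1}{7}\right) = - \frac{2}{7} \approx -0.28571$)
$D{\left(n,Q \right)} = -35$ ($D{\left(n,Q \right)} = 7 \left(-1 - 4\right) = 7 \left(-5\right) = -35$)
$D{\left(1,6 \cdot 6 \cdot 2 \right)} + v \left(-1\right) = -35 - - \frac{2}{7} = -35 + \frac{2}{7} = - \frac{243}{7}$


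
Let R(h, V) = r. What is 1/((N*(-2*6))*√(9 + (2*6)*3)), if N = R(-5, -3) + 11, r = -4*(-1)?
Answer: -√5/2700 ≈ -0.00082817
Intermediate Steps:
r = 4
R(h, V) = 4
N = 15 (N = 4 + 11 = 15)
1/((N*(-2*6))*√(9 + (2*6)*3)) = 1/((15*(-2*6))*√(9 + (2*6)*3)) = 1/((15*(-12))*√(9 + 12*3)) = 1/(-180*√(9 + 36)) = 1/(-540*√5) = -√5/2700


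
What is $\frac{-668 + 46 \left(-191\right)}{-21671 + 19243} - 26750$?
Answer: $- \frac{32469773}{1214} \approx -26746.0$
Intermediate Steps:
$\frac{-668 + 46 \left(-191\right)}{-21671 + 19243} - 26750 = \frac{-668 - 8786}{-2428} - 26750 = \left(-9454\right) \left(- \frac{1}{2428}\right) - 26750 = \frac{4727}{1214} - 26750 = - \frac{32469773}{1214}$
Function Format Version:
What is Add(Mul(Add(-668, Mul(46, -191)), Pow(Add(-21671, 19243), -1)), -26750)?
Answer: Rational(-32469773, 1214) ≈ -26746.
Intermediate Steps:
Add(Mul(Add(-668, Mul(46, -191)), Pow(Add(-21671, 19243), -1)), -26750) = Add(Mul(Add(-668, -8786), Pow(-2428, -1)), -26750) = Add(Mul(-9454, Rational(-1, 2428)), -26750) = Add(Rational(4727, 1214), -26750) = Rational(-32469773, 1214)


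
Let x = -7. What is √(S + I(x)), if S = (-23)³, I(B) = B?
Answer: I*√12174 ≈ 110.34*I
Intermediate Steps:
S = -12167
√(S + I(x)) = √(-12167 - 7) = √(-12174) = I*√12174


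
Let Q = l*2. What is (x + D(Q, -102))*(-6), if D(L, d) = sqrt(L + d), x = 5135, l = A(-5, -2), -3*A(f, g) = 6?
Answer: -30810 - 6*I*sqrt(106) ≈ -30810.0 - 61.774*I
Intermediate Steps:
A(f, g) = -2 (A(f, g) = -1/3*6 = -2)
l = -2
Q = -4 (Q = -2*2 = -4)
(x + D(Q, -102))*(-6) = (5135 + sqrt(-4 - 102))*(-6) = (5135 + sqrt(-106))*(-6) = (5135 + I*sqrt(106))*(-6) = -30810 - 6*I*sqrt(106)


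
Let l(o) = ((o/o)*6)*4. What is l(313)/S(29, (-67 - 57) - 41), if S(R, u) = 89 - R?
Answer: ⅖ ≈ 0.40000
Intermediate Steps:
l(o) = 24 (l(o) = (1*6)*4 = 6*4 = 24)
l(313)/S(29, (-67 - 57) - 41) = 24/(89 - 1*29) = 24/(89 - 29) = 24/60 = 24*(1/60) = ⅖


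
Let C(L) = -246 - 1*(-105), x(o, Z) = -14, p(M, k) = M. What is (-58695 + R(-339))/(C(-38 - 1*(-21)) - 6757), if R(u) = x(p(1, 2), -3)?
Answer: 58709/6898 ≈ 8.5110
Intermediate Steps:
R(u) = -14
C(L) = -141 (C(L) = -246 + 105 = -141)
(-58695 + R(-339))/(C(-38 - 1*(-21)) - 6757) = (-58695 - 14)/(-141 - 6757) = -58709/(-6898) = -58709*(-1/6898) = 58709/6898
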